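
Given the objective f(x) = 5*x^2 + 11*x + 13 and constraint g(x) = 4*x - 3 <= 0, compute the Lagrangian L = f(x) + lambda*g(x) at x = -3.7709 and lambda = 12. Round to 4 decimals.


Step 1: Evaluate f(x).
f(-3.7709) = 5*(-3.7709)^2 + 11*(-3.7709) + 13 = 42.6185
Step 2: Evaluate g(x).
g(-3.7709) = 4*-3.7709 - 3 = -18.0836
Step 3: Compute Lagrangian.
L = 42.6185 + 12*-18.0836 = -174.3847


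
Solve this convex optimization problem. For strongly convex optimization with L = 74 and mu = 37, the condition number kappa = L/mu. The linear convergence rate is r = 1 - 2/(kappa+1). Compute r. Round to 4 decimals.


Step 1: Compute the condition number.
kappa = L/mu = 74/37 = 2.0
Step 2: Compute the convergence rate.
r = 1 - 2/(kappa + 1) = 1 - 2*mu/(L + mu) = (L - mu)/(L + mu) = 37/111 = 0.3333


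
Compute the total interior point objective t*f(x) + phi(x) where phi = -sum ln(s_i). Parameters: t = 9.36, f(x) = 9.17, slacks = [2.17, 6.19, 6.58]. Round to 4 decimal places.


Step 1: Compute log-barrier.
ln values: [0.7747, 1.8229, 1.884]
phi = -(0.7747 + 1.8229 + 1.884) = -4.4817
Step 2: Compute augmented objective.
t*f(x) = 9.36*9.17 = 85.8312
Total = 85.8312 - 4.4817 = 81.3495


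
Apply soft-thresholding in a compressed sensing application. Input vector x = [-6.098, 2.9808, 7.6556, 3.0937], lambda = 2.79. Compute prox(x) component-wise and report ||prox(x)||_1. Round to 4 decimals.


Soft-thresholding with lambda = 2.79:
prox(-6.098) = sign(-6.098)*max(|-6.098| - 2.79, 0) = -3.308
prox(2.9808) = sign(2.9808)*max(|2.9808| - 2.79, 0) = 0.1908
prox(7.6556) = sign(7.6556)*max(|7.6556| - 2.79, 0) = 4.8656
prox(3.0937) = sign(3.0937)*max(|3.0937| - 2.79, 0) = 0.3037
prox(x) = [-3.308, 0.1908, 4.8656, 0.3037]
||prox(x)||_1 = 3.308 + 0.1908 + 4.8656 + 0.3037 = 8.6681


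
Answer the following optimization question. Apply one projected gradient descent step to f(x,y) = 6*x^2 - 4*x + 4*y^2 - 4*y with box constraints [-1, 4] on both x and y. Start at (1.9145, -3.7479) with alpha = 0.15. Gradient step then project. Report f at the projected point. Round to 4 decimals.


Step 1: Compute gradient at (1.9145, -3.7479).
grad_x = 2*6*1.9145 - 4 = 18.974
grad_y = 2*4*-3.7479 - 4 = -33.9832
Step 2: Gradient step.
x_raw = 1.9145 - 0.15*18.974 = -0.9316
y_raw = -3.7479 - 0.15*-33.9832 = 1.3496
Step 3: Project onto [-1, 4].
x_proj = clip(-0.9316) = -0.9316
y_proj = clip(1.3496) = 1.3496
Step 4: Evaluate f.
f(-0.9316, 1.3496) = 10.8208


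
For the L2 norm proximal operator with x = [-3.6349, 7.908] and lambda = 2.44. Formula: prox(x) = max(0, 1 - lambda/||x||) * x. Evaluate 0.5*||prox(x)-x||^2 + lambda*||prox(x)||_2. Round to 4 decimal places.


Step 1: Compute ||x||.
||x|| = 8.7034
Step 2: Compute scaling factor.
scale = max(0, 1 - 2.44/8.7034) = 0.7196
Step 3: prox(x) = [-2.6159, 5.691]
||prox(x)|| = 6.2634
Step 4: Proximal objective.
0.5*||prox-x||^2 = 2.9768
lambda*||prox|| = 15.2827
Total = 18.2595


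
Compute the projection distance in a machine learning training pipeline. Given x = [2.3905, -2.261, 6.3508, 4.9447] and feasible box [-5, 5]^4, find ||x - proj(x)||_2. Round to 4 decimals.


Project each component onto [-5, 5].
clip(2.3905) = 2.3905, clip(-2.261) = -2.261, clip(6.3508) = 5.0, clip(4.9447) = 4.9447
Projection = [2.3905, -2.261, 5.0, 4.9447]
Squared diffs: [0.0, 0.0, 1.8247, 0.0]
Distance = sqrt(1.8247) = 1.3508


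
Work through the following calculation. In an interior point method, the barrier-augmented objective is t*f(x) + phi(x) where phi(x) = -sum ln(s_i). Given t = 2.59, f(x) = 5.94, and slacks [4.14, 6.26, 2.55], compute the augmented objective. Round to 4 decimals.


Step 1: Compute log-barrier.
ln values: [1.4207, 1.8342, 0.9361]
phi = -(1.4207 + 1.8342 + 0.9361) = -4.191
Step 2: Compute augmented objective.
t*f(x) = 2.59*5.94 = 15.3846
Total = 15.3846 - 4.191 = 11.1936


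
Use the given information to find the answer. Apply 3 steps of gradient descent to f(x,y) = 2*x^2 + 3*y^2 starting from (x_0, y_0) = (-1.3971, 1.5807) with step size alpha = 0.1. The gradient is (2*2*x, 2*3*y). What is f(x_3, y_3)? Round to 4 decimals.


Gradient descent on f(x,y) = 2*x^2 + 3*y^2.
Starting point: (-1.3971, 1.5807), alpha = 0.1
Step 1: grad_x = 2*2*-1.3971 = -5.5884, grad_y = 2*3*1.5807 = 9.4842
  x_1 = -1.3971 - 0.1*-5.5884 = -0.8383
  y_1 = 1.5807 - 0.1*9.4842 = 0.6323
Step 2: grad_x = 2*2*-0.8383 = -3.353, grad_y = 2*3*0.6323 = 3.7937
  x_2 = -0.8383 - 0.1*-3.353 = -0.503
  y_2 = 0.6323 - 0.1*3.7937 = 0.2529
Step 3: grad_x = 2*2*-0.503 = -2.0118, grad_y = 2*3*0.2529 = 1.5175
  x_3 = -0.503 - 0.1*-2.0118 = -0.3018
  y_3 = 0.2529 - 0.1*1.5175 = 0.1012
f(-0.3018, 0.1012) = 2*(-0.3018)^2 + 3*0.1012^2 = 0.2128


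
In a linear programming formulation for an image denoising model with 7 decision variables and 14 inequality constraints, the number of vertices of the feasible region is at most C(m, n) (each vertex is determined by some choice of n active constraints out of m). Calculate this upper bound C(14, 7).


Each vertex corresponds to some choice of n active constraints out of m, so the number of vertices is at most C(m, n) = m! / (n!(m-n)!).
m = 14, n = 7
Numerator: 14 * 13 * 12 * 11 * 10 * 9 * 8
Denominator: 7! = 5040
C(14, 7) = 3432


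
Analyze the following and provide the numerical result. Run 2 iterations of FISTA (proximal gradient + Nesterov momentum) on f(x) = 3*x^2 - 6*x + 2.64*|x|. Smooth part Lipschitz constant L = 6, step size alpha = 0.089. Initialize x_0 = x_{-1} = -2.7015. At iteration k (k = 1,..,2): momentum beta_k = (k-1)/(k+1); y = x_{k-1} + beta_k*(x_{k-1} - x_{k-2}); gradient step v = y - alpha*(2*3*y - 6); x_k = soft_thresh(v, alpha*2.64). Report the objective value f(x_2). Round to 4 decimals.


FISTA on f(x) = 3*x^2 - 6*x + 2.64*|x|
L = 6, alpha = 0.089
Iteration 1: beta = 0.0, y = -2.7015 + 0.0*(-2.7015 + 2.7015) = -2.7015
  grad(y) = -22.209, v = y - alpha*grad = -0.7249
  prox(v) = soft_thresh(-0.7249, 0.235) = -0.4899
Iteration 2: beta = 0.3333, y = -0.4899 + 0.3333*(-0.4899 + 2.7015) = 0.2472
  grad(y) = -4.5165, v = y - alpha*grad = 0.6492
  prox(v) = soft_thresh(0.6492, 0.235) = 0.4143
f(x_2) = 3*0.4143^2 - 6*0.4143 + 2.64*|0.4143| = -0.8771


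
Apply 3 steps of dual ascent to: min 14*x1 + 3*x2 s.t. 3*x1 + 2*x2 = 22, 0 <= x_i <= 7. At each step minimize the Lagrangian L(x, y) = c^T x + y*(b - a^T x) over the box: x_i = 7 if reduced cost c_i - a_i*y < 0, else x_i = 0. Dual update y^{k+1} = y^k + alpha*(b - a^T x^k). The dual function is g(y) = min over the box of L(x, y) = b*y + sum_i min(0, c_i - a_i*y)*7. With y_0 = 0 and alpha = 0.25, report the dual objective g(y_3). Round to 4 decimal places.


Dual ascent for LP: min 14*x1 + 3*x2, 3*x1 + 2*x2 = 22, 0 <= x_i <= 7
Step 1: y^k = 0.0, reduced costs: (14.0, 3.0)
  x^k = (0.0, 0.0), subgradient = b - a^T x = 22.0
  y^{k+1} = 0.0 + 0.25*22.0 = 5.5
Step 2: y^k = 5.5, reduced costs: (-2.5, -8.0)
  x^k = (7.0, 7.0), subgradient = b - a^T x = -13.0
  y^{k+1} = 5.5 + 0.25*-13.0 = 2.25
Step 3: y^k = 2.25, reduced costs: (7.25, -1.5)
  x^k = (0.0, 7.0), subgradient = b - a^T x = 8.0
  y^{k+1} = 2.25 + 0.25*8.0 = 4.25
Dual objective at y_3 = 4.25: reduced costs (1.25, -5.5), box minimizer x = (0.0, 7.0)
g(y_3) = b*y + (c1 - a1*y)*x1 + (c2 - a2*y)*x2 = 22*4.25 + 1.25*0.0 + (-5.5)*7.0 = 93.5 + 0.0 - 38.5 = 55.0


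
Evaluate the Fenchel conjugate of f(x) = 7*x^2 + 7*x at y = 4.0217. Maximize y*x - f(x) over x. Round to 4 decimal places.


f*(y) = sup_x {y*x - a*x^2 - b*x} = sup_x {(y-b)*x - a*x^2}
FOC: (y - b) - 2a*x = 0 => x* = (y - b)/(2a)
x* = (4.0217 - 7)/(2*7) = -0.2127
f*(4.0217) = (y-b)^2/(4a) = (4.0217 - 7)^2/(4*7)
= 8.8703/28 = 0.3168


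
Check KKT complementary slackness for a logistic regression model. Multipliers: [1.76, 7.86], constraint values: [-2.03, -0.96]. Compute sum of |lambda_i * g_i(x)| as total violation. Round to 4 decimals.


KKT complementary slackness check:
lambda_1 * g_1 = 1.76 * -2.03 = -3.5728
lambda_2 * g_2 = 7.86 * -0.96 = -7.5456
Total violation = 3.5728 + 7.5456 = 11.1184


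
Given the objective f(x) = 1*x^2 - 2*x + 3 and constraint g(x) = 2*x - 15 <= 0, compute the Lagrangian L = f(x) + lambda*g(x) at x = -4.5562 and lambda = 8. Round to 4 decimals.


Step 1: Evaluate f(x).
f(-4.5562) = 1*(-4.5562)^2 - 2*(-4.5562) + 3 = 32.8714
Step 2: Evaluate g(x).
g(-4.5562) = 2*-4.5562 - 15 = -24.1124
Step 3: Compute Lagrangian.
L = 32.8714 + 8*-24.1124 = -160.0278


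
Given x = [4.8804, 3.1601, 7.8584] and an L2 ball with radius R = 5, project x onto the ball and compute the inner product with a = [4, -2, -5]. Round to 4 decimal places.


Step 1: Compute ||x|| (intermediates to 6 decimals).
||x|| = sqrt(4.8804^2 + 3.1601^2 + 7.8584^2) = 9.775428
Step 2: Project.
Since ||x|| > R, scale = R/||x|| = 5/9.775428 = 0.511487, proj(x) = scale * x
proj(x) = [2.496261, 1.61635, 4.019469]
Step 3: Dot product.
a^T * proj(x) = 4*2.496261 - 2*1.61635 - 5*4.019469 = -13.345


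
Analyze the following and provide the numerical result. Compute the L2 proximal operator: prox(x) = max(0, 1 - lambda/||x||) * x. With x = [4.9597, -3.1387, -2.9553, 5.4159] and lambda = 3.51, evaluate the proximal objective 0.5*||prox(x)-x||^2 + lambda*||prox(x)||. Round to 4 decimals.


Step 1: Compute ||x||.
||x|| = 8.5156
Step 2: Compute scaling factor.
scale = max(0, 1 - 3.51/8.5156) = 0.5878
Step 3: prox(x) = [2.9154, -1.845, -1.7372, 3.1836]
||prox(x)|| = 5.0056
Step 4: Proximal objective.
0.5*||prox-x||^2 = 6.1601
lambda*||prox|| = 17.5697
Total = 23.7298


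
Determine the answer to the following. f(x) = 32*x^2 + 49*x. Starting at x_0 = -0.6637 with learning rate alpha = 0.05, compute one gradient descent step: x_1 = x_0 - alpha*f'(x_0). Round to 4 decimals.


We compute the gradient at x_0 and apply the update.
f'(x) = 64*x + 49
f'(-0.6637) = 64*-0.6637 + 49 = 6.5232
x_1 = -0.6637 - 0.05*6.5232 = -0.9899


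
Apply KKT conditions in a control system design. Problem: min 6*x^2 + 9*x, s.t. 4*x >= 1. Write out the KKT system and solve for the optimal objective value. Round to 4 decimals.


Step 1: Try lambda = 0 (constraint inactive).
x_unc = -9/(2*6) = -0.75
Check: 4*-0.75 = -3.0 < 1 -- violated!
Step 2: Constraint must be active: 4*x = 1
x* = 1/4 = 0.25
lambda = (2*6*0.25 + 9)/4 = 3.0
Step 3: Compute optimal value.
f(x*) = 6*0.25^2 + 9*0.25 = 2.625


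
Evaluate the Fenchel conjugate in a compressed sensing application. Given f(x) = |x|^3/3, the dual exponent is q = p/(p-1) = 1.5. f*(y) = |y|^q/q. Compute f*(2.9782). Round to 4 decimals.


The conjugate exponent q satisfies 1/p + 1/q = 1.
p = 3, so q = 3/(3 - 1) = 1.5
|y|^q = 2.9782^1.5 = 5.1396
f*(2.9782) = 5.1396 / 1.5 = 3.4264


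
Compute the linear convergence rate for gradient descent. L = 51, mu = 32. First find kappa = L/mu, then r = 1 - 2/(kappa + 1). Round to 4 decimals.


Step 1: Compute the condition number.
kappa = L/mu = 51/32 = 1.5938
Step 2: Compute the convergence rate.
r = 1 - 2/(kappa + 1) = 1 - 2*mu/(L + mu) = (L - mu)/(L + mu) = 19/83 = 0.2289


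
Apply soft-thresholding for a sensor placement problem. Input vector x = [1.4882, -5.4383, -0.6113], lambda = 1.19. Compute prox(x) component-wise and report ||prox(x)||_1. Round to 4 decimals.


Soft-thresholding with lambda = 1.19:
prox(1.4882) = sign(1.4882)*max(|1.4882| - 1.19, 0) = 0.2982
prox(-5.4383) = sign(-5.4383)*max(|-5.4383| - 1.19, 0) = -4.2483
prox(-0.6113) = sign(-0.6113)*max(|-0.6113| - 1.19, 0) = 0.0
prox(x) = [0.2982, -4.2483, 0.0]
||prox(x)||_1 = 0.2982 + 4.2483 + 0.0 = 4.5465


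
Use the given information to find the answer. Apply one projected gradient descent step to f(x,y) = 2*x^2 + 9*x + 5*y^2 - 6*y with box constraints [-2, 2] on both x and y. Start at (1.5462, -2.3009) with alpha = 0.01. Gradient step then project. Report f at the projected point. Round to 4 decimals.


Step 1: Compute gradient at (1.5462, -2.3009).
grad_x = 2*2*1.5462 + 9 = 15.1848
grad_y = 2*5*-2.3009 - 6 = -29.009
Step 2: Gradient step.
x_raw = 1.5462 - 0.01*15.1848 = 1.3944
y_raw = -2.3009 - 0.01*-29.009 = -2.0108
Step 3: Project onto [-2, 2].
x_proj = clip(1.3944) = 1.3944
y_proj = clip(-2.0108) = -2.0
Step 4: Evaluate f.
f(1.3944, -2.0) = 48.4376


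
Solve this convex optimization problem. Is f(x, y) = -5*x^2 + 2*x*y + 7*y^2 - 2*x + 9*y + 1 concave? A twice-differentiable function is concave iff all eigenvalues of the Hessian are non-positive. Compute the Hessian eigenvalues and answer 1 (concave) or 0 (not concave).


The Hessian of f(x,y) = -5*x^2 + 2*x*y + 7*y^2 - 2*x + 9*y + 1 is:
H = [[-10, 2], [2, 14]]
Trace = -10 + 14 = 4
Determinant = -10*14 - (2)^2 = -144
Discriminant = (4)^2 - 4*-144 = 592.0
Eigenvalues: lambda_1 = -10.1655, lambda_2 = 14.1655
The function is not concave.

0


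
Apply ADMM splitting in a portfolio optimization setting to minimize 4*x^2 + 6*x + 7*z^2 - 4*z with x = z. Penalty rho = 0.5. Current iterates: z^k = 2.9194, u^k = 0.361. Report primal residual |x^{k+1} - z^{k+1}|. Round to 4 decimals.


ADMM iteration with rho = 0.5, z^k = 2.9194, u^k = 0.361
Step 1: x-update.
Minimize 4*x^2 + 6*x + (0.5/2)*(x - 2.9194 + 0.361)^2
FOC: (2*4 + 0.5)*x = -6 + 0.5*(2.9194 - 0.361)
x^{k+1} = -0.5554
Step 2: z-update.
Minimize 7*z^2 - 4*z + (0.5/2)*(-0.5554 - z + 0.361)^2
FOC: (2*7 + 0.5)*z = 4 + 0.5*(-0.5554 + 0.361)
z^{k+1} = 0.2692
Step 3: u-update.
u^{k+1} = 0.361 - 0.5554 - 0.2692 = -0.4635
Step 4: Primal residual = |-0.5554 - 0.2692| = 0.8245


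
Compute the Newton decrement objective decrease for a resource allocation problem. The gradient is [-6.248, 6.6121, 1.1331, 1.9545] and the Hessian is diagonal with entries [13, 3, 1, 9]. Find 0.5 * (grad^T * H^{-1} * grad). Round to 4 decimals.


Step 1: H is diagonal, so H^(-1) * g = [-0.4806, 2.204, 1.1331, 0.2172].
Step 2: g^T H^(-1) g = sum_i g_i^2 / H_ii
  = (-6.248)^2/13 + (6.6121)^2/3 + (1.1331)^2/1 + (1.9545)^2/9
  = 3.0029 + 14.5733 + 1.2839 + 0.4245 = 19.2845
Step 3: Objective decrease = 0.5 * g^T H^(-1) g = 9.6423


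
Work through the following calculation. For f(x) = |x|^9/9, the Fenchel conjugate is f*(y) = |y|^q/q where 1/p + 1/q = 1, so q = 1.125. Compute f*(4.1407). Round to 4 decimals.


The conjugate exponent q satisfies 1/p + 1/q = 1.
p = 9, so q = 9/(9 - 1) = 1.125
|y|^q = 4.1407^1.125 = 4.9455
f*(4.1407) = 4.9455 / 1.125 = 4.396


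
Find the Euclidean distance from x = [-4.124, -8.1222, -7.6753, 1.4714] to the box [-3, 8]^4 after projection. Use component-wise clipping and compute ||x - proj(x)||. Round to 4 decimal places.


Project each component onto [-3, 8].
clip(-4.124) = -3.0, clip(-8.1222) = -3.0, clip(-7.6753) = -3.0, clip(1.4714) = 1.4714
Projection = [-3.0, -3.0, -3.0, 1.4714]
Squared diffs: [1.2634, 26.2369, 21.8584, 0.0]
Distance = sqrt(49.3587) = 7.0256


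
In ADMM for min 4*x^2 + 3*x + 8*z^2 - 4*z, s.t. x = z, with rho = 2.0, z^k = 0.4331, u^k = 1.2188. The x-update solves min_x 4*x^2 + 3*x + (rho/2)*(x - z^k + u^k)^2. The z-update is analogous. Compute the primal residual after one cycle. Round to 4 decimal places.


ADMM iteration with rho = 2.0, z^k = 0.4331, u^k = 1.2188
Step 1: x-update.
Minimize 4*x^2 + 3*x + (2.0/2)*(x - 0.4331 + 1.2188)^2
FOC: (2*4 + 2.0)*x = -3 + 2.0*(0.4331 - 1.2188)
x^{k+1} = -0.4571
Step 2: z-update.
Minimize 8*z^2 - 4*z + (2.0/2)*(-0.4571 - z + 1.2188)^2
FOC: (2*8 + 2.0)*z = 4 + 2.0*(-0.4571 + 1.2188)
z^{k+1} = 0.3069
Step 3: u-update.
u^{k+1} = 1.2188 - 0.4571 - 0.3069 = 0.4548
Step 4: Primal residual = |-0.4571 - 0.3069| = 0.764


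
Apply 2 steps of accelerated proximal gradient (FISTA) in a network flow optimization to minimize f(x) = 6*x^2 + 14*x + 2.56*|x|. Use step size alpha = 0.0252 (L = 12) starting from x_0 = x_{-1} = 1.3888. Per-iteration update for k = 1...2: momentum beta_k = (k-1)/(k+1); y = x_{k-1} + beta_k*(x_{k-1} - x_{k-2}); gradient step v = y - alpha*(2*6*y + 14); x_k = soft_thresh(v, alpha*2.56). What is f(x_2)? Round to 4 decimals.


FISTA on f(x) = 6*x^2 + 14*x + 2.56*|x|
L = 12, alpha = 0.0252
Iteration 1: beta = 0.0, y = 1.3888 + 0.0*(1.3888 - 1.3888) = 1.3888
  grad(y) = 30.6656, v = y - alpha*grad = 0.616
  prox(v) = soft_thresh(0.616, 0.0645) = 0.5515
Iteration 2: beta = 0.3333, y = 0.5515 + 0.3333*(0.5515 - 1.3888) = 0.2724
  grad(y) = 17.269, v = y - alpha*grad = -0.1628
  prox(v) = soft_thresh(-0.1628, 0.0645) = -0.0982
f(x_2) = 6*(-0.0982)^2 + 14*(-0.0982) + 2.56*|-0.0982| = -1.066


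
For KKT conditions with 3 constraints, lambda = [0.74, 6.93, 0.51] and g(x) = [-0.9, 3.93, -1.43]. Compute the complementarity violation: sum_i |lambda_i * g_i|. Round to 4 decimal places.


KKT complementary slackness check:
lambda_1 * g_1 = 0.74 * -0.9 = -0.666
lambda_2 * g_2 = 6.93 * 3.93 = 27.2349
lambda_3 * g_3 = 0.51 * -1.43 = -0.7293
Total violation = 0.666 + 27.2349 + 0.7293 = 28.6302


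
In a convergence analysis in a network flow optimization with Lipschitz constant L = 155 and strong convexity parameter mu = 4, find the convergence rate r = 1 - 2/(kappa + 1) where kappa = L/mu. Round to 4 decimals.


Step 1: Compute the condition number.
kappa = L/mu = 155/4 = 38.75
Step 2: Compute the convergence rate.
r = 1 - 2/(kappa + 1) = 1 - 2*mu/(L + mu) = (L - mu)/(L + mu) = 151/159 = 0.9497


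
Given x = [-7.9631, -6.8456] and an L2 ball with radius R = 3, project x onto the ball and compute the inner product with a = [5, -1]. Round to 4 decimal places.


Step 1: Compute ||x|| (intermediates to 6 decimals).
||x|| = sqrt((-7.9631)^2 + (-6.8456)^2) = 10.501105
Step 2: Project.
Since ||x|| > R, scale = R/||x|| = 3/10.501105 = 0.285684, proj(x) = scale * x
proj(x) = [-2.27493, -1.955678]
Step 3: Dot product.
a^T * proj(x) = 5*(-2.27493) - 1*(-1.955678) = -9.419


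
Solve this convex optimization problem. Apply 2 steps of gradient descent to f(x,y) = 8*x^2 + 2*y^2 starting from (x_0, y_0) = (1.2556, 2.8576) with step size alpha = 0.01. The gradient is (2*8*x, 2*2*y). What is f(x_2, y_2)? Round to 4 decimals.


Gradient descent on f(x,y) = 8*x^2 + 2*y^2.
Starting point: (1.2556, 2.8576), alpha = 0.01
Step 1: grad_x = 2*8*1.2556 = 20.0896, grad_y = 2*2*2.8576 = 11.4304
  x_1 = 1.2556 - 0.01*20.0896 = 1.0547
  y_1 = 2.8576 - 0.01*11.4304 = 2.7433
Step 2: grad_x = 2*8*1.0547 = 16.8753, grad_y = 2*2*2.7433 = 10.9732
  x_2 = 1.0547 - 0.01*16.8753 = 0.886
  y_2 = 2.7433 - 0.01*10.9732 = 2.6336
f(0.886, 2.6336) = 8*0.886^2 + 2*2.6336^2 = 20.1506


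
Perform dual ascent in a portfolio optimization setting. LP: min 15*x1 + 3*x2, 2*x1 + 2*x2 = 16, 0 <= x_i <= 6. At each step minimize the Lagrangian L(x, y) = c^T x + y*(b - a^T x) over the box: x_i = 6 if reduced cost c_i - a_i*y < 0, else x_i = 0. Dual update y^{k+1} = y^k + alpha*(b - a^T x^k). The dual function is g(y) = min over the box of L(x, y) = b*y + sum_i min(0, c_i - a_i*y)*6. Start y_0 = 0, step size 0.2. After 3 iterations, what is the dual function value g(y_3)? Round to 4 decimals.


Dual ascent for LP: min 15*x1 + 3*x2, 2*x1 + 2*x2 = 16, 0 <= x_i <= 6
Step 1: y^k = 0.0, reduced costs: (15.0, 3.0)
  x^k = (0.0, 0.0), subgradient = b - a^T x = 16.0
  y^{k+1} = 0.0 + 0.2*16.0 = 3.2
Step 2: y^k = 3.2, reduced costs: (8.6, -3.4)
  x^k = (0.0, 6.0), subgradient = b - a^T x = 4.0
  y^{k+1} = 3.2 + 0.2*4.0 = 4.0
Step 3: y^k = 4.0, reduced costs: (7.0, -5.0)
  x^k = (0.0, 6.0), subgradient = b - a^T x = 4.0
  y^{k+1} = 4.0 + 0.2*4.0 = 4.8
Dual objective at y_3 = 4.8: reduced costs (5.4, -6.6), box minimizer x = (0.0, 6.0)
g(y_3) = b*y + (c1 - a1*y)*x1 + (c2 - a2*y)*x2 = 16*4.8 + 5.4*0.0 + (-6.6)*6.0 = 76.8 + 0.0 - 39.6 = 37.2


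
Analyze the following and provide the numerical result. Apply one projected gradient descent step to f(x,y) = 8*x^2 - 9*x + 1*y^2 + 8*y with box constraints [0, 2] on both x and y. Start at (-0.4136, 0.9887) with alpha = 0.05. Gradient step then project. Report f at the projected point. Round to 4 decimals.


Step 1: Compute gradient at (-0.4136, 0.9887).
grad_x = 2*8*-0.4136 - 9 = -15.6176
grad_y = 2*1*0.9887 + 8 = 9.9774
Step 2: Gradient step.
x_raw = -0.4136 - 0.05*-15.6176 = 0.3673
y_raw = 0.9887 - 0.05*9.9774 = 0.4898
Step 3: Project onto [0, 2].
x_proj = clip(0.3673) = 0.3673
y_proj = clip(0.4898) = 0.4898
Step 4: Evaluate f.
f(0.3673, 0.4898) = 1.9322


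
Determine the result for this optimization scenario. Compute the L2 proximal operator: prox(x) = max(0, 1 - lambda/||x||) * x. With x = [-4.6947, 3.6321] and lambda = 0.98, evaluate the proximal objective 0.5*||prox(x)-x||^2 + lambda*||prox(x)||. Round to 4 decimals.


Step 1: Compute ||x||.
||x|| = 5.9357
Step 2: Compute scaling factor.
scale = max(0, 1 - 0.98/5.9357) = 0.8349
Step 3: prox(x) = [-3.9196, 3.0324]
||prox(x)|| = 4.9557
Step 4: Proximal objective.
0.5*||prox-x||^2 = 0.4802
lambda*||prox|| = 4.8566
Total = 5.3368


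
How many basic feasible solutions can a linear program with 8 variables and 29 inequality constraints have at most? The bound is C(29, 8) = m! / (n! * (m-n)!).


Each vertex corresponds to some choice of n active constraints out of m, so the number of vertices is at most C(m, n) = m! / (n!(m-n)!).
m = 29, n = 8
Numerator: 29 * 28 * 27 * 26 * 25 * 24 * 23 * 22
Denominator: 8! = 40320
C(29, 8) = 4292145


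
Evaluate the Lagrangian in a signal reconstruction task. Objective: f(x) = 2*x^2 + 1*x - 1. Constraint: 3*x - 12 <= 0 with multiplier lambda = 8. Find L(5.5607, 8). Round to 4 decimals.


Step 1: Evaluate f(x).
f(5.5607) = 2*5.5607^2 + 1*5.5607 - 1 = 66.4035
Step 2: Evaluate g(x).
g(5.5607) = 3*5.5607 - 12 = 4.6821
Step 3: Compute Lagrangian.
L = 66.4035 + 8*4.6821 = 103.8603


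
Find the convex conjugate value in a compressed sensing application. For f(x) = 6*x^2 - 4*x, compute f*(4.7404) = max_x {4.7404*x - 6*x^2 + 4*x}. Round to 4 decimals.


f*(y) = sup_x {y*x - a*x^2 - b*x} = sup_x {(y-b)*x - a*x^2}
FOC: (y - b) - 2a*x = 0 => x* = (y - b)/(2a)
x* = (4.7404 + 4)/(2*6) = 0.7284
f*(4.7404) = (y-b)^2/(4a) = (4.7404 + 4)^2/(4*6)
= 76.3946/24 = 3.1831


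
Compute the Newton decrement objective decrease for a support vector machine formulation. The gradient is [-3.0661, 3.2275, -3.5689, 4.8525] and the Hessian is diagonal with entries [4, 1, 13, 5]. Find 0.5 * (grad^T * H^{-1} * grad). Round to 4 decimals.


Step 1: H is diagonal, so H^(-1) * g = [-0.7665, 3.2275, -0.2745, 0.9705].
Step 2: g^T H^(-1) g = sum_i g_i^2 / H_ii
  = (-3.0661)^2/4 + (3.2275)^2/1 + (-3.5689)^2/13 + (4.8525)^2/5
  = 2.3502 + 10.4168 + 0.9798 + 4.7094 = 18.4561
Step 3: Objective decrease = 0.5 * g^T H^(-1) g = 9.2281


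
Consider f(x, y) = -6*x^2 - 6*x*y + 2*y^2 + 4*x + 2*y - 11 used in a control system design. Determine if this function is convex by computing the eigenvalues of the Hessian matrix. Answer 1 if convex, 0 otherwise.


The Hessian of f(x,y) = -6*x^2 - 6*x*y + 2*y^2 + 4*x + 2*y - 11 is:
H = [[-12, -6], [-6, 4]]
Trace = -12 + 4 = -8
Determinant = -12*4 - (-6)^2 = -84
Discriminant = (-8)^2 - 4*-84 = 400.0
Eigenvalues: lambda_1 = -14.0, lambda_2 = 6.0
The function is not convex.

0


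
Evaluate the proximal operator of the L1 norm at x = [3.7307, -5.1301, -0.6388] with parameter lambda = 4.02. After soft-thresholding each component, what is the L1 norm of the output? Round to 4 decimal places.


Soft-thresholding with lambda = 4.02:
prox(3.7307) = sign(3.7307)*max(|3.7307| - 4.02, 0) = 0.0
prox(-5.1301) = sign(-5.1301)*max(|-5.1301| - 4.02, 0) = -1.1101
prox(-0.6388) = sign(-0.6388)*max(|-0.6388| - 4.02, 0) = 0.0
prox(x) = [0.0, -1.1101, 0.0]
||prox(x)||_1 = 0.0 + 1.1101 + 0.0 = 1.1101


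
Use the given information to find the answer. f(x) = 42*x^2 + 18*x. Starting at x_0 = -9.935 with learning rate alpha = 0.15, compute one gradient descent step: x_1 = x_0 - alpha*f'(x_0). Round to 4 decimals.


We compute the gradient at x_0 and apply the update.
f'(x) = 84*x + 18
f'(-9.935) = 84*-9.935 + 18 = -816.54
x_1 = -9.935 - 0.15*-816.54 = 112.546


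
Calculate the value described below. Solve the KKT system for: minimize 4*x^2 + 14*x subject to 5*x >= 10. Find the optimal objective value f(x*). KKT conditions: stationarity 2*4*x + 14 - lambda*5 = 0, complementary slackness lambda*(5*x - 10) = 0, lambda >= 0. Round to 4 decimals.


Step 1: Try lambda = 0 (constraint inactive).
x_unc = -14/(2*4) = -1.75
Check: 5*-1.75 = -8.75 < 10 -- violated!
Step 2: Constraint must be active: 5*x = 10
x* = 10/5 = 2.0
lambda = (2*4*2.0 + 14)/5 = 6.0
Step 3: Compute optimal value.
f(x*) = 4*2.0^2 + 14*2.0 = 44.0


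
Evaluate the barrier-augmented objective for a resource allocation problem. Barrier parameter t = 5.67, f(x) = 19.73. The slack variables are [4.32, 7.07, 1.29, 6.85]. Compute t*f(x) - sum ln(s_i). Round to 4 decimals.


Step 1: Compute log-barrier.
ln values: [1.4633, 1.9559, 0.2546, 1.9242]
phi = -(1.4633 + 1.9559 + 0.2546 + 1.9242) = -5.598
Step 2: Compute augmented objective.
t*f(x) = 5.67*19.73 = 111.8691
Total = 111.8691 - 5.598 = 106.2711


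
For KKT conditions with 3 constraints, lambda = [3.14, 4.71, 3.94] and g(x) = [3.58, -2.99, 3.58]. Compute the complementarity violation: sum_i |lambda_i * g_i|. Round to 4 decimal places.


KKT complementary slackness check:
lambda_1 * g_1 = 3.14 * 3.58 = 11.2412
lambda_2 * g_2 = 4.71 * -2.99 = -14.0829
lambda_3 * g_3 = 3.94 * 3.58 = 14.1052
Total violation = 11.2412 + 14.0829 + 14.1052 = 39.4293


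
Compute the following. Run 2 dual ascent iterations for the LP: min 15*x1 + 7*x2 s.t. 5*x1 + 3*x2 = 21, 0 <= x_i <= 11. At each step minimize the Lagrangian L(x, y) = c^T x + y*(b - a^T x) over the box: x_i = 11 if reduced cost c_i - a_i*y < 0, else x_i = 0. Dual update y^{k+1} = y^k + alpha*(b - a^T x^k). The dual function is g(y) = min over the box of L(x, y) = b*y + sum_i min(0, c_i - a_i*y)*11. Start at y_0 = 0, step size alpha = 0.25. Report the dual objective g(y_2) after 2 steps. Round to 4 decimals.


Dual ascent for LP: min 15*x1 + 7*x2, 5*x1 + 3*x2 = 21, 0 <= x_i <= 11
Step 1: y^k = 0.0, reduced costs: (15.0, 7.0)
  x^k = (0.0, 0.0), subgradient = b - a^T x = 21.0
  y^{k+1} = 0.0 + 0.25*21.0 = 5.25
Step 2: y^k = 5.25, reduced costs: (-11.25, -8.75)
  x^k = (11.0, 11.0), subgradient = b - a^T x = -67.0
  y^{k+1} = 5.25 + 0.25*-67.0 = -11.5
Dual objective at y_2 = -11.5: reduced costs (72.5, 41.5), box minimizer x = (0.0, 0.0)
g(y_2) = b*y + (c1 - a1*y)*x1 + (c2 - a2*y)*x2 = 21*(-11.5) + 72.5*0.0 + 41.5*0.0 = -241.5 + 0.0 + 0.0 = -241.5


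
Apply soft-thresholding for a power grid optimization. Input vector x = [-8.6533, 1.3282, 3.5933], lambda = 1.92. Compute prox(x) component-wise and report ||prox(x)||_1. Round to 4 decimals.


Soft-thresholding with lambda = 1.92:
prox(-8.6533) = sign(-8.6533)*max(|-8.6533| - 1.92, 0) = -6.7333
prox(1.3282) = sign(1.3282)*max(|1.3282| - 1.92, 0) = 0.0
prox(3.5933) = sign(3.5933)*max(|3.5933| - 1.92, 0) = 1.6733
prox(x) = [-6.7333, 0.0, 1.6733]
||prox(x)||_1 = 6.7333 + 0.0 + 1.6733 = 8.4066


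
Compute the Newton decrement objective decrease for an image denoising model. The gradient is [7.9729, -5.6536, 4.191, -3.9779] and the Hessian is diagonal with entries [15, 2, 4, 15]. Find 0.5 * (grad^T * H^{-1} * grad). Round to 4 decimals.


Step 1: H is diagonal, so H^(-1) * g = [0.5315, -2.8268, 1.0478, -0.2652].
Step 2: g^T H^(-1) g = sum_i g_i^2 / H_ii
  = (7.9729)^2/15 + (-5.6536)^2/2 + (4.191)^2/4 + (-3.9779)^2/15
  = 4.2378 + 15.9816 + 4.3911 + 1.0549 = 25.6654
Step 3: Objective decrease = 0.5 * g^T H^(-1) g = 12.8327


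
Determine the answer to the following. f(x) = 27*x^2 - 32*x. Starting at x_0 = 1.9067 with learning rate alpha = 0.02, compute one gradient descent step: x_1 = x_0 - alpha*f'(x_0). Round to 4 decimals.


We compute the gradient at x_0 and apply the update.
f'(x) = 54*x - 32
f'(1.9067) = 54*1.9067 - 32 = 70.9618
x_1 = 1.9067 - 0.02*70.9618 = 0.4875


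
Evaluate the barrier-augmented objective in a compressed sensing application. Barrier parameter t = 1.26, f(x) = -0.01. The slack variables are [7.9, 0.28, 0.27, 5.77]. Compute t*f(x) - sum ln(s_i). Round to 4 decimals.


Step 1: Compute log-barrier.
ln values: [2.0669, -1.273, -1.3093, 1.7527]
phi = -(2.0669 - 1.273 - 1.3093 + 1.7527) = -1.2372
Step 2: Compute augmented objective.
t*f(x) = 1.26*-0.01 = -0.0126
Total = -0.0126 - 1.2372 = -1.2498


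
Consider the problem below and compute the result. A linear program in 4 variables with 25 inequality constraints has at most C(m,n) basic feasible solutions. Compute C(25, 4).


Each vertex corresponds to some choice of n active constraints out of m, so the number of vertices is at most C(m, n) = m! / (n!(m-n)!).
m = 25, n = 4
Numerator: 25 * 24 * 23 * 22
Denominator: 4! = 24
C(25, 4) = 12650


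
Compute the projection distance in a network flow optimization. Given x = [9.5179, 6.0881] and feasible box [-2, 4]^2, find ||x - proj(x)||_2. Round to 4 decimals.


Project each component onto [-2, 4].
clip(9.5179) = 4.0, clip(6.0881) = 4.0
Projection = [4.0, 4.0]
Squared diffs: [30.4472, 4.3602]
Distance = sqrt(34.8074) = 5.8998


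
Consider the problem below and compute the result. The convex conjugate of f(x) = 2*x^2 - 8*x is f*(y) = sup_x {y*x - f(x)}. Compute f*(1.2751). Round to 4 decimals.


f*(y) = sup_x {y*x - a*x^2 - b*x} = sup_x {(y-b)*x - a*x^2}
FOC: (y - b) - 2a*x = 0 => x* = (y - b)/(2a)
x* = (1.2751 + 8)/(2*2) = 2.3188
f*(1.2751) = (y-b)^2/(4a) = (1.2751 + 8)^2/(4*2)
= 86.0275/8 = 10.7534


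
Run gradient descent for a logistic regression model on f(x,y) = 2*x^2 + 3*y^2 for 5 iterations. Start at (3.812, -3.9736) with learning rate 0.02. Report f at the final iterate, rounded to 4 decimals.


Gradient descent on f(x,y) = 2*x^2 + 3*y^2.
Starting point: (3.812, -3.9736), alpha = 0.02
Step 1: grad_x = 2*2*3.812 = 15.248, grad_y = 2*3*-3.9736 = -23.8416
  x_1 = 3.812 - 0.02*15.248 = 3.507
  y_1 = -3.9736 - 0.02*-23.8416 = -3.4968
Step 2: grad_x = 2*2*3.507 = 14.0282, grad_y = 2*3*-3.4968 = -20.9806
  x_2 = 3.507 - 0.02*14.0282 = 3.2265
  y_2 = -3.4968 - 0.02*-20.9806 = -3.0772
Step 3: grad_x = 2*2*3.2265 = 12.9059, grad_y = 2*3*-3.0772 = -18.4629
  x_3 = 3.2265 - 0.02*12.9059 = 2.9684
  y_3 = -3.0772 - 0.02*-18.4629 = -2.7079
Step 4: grad_x = 2*2*2.9684 = 11.8734, grad_y = 2*3*-2.7079 = -16.2474
  x_4 = 2.9684 - 0.02*11.8734 = 2.7309
  y_4 = -2.7079 - 0.02*-16.2474 = -2.3829
Step 5: grad_x = 2*2*2.7309 = 10.9236, grad_y = 2*3*-2.3829 = -14.2977
  x_5 = 2.7309 - 0.02*10.9236 = 2.5124
  y_5 = -2.3829 - 0.02*-14.2977 = -2.097
f(2.5124, -2.097) = 2*2.5124^2 + 3*(-2.097)^2 = 25.8167


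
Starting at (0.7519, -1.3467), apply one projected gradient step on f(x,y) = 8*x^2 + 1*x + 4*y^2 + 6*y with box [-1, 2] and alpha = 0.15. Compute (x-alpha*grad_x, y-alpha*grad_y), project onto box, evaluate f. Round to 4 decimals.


Step 1: Compute gradient at (0.7519, -1.3467).
grad_x = 2*8*0.7519 + 1 = 13.0304
grad_y = 2*4*-1.3467 + 6 = -4.7736
Step 2: Gradient step.
x_raw = 0.7519 - 0.15*13.0304 = -1.2027
y_raw = -1.3467 - 0.15*-4.7736 = -0.6307
Step 3: Project onto [-1, 2].
x_proj = clip(-1.2027) = -1.0
y_proj = clip(-0.6307) = -0.6307
Step 4: Evaluate f.
f(-1.0, -0.6307) = 4.807


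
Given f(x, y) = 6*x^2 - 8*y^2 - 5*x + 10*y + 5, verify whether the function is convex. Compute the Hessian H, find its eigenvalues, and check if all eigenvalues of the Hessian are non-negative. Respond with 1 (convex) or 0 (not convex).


The Hessian of f(x,y) = 6*x^2 - 8*y^2 - 5*x + 10*y + 5 is:
H = [[12, 0], [0, -16]]
Trace = 12 - 16 = -4
Determinant = 12*-16 - (0)^2 = -192
Discriminant = (-4)^2 - 4*-192 = 784.0
Eigenvalues: lambda_1 = -16.0, lambda_2 = 12.0
The function is not convex.

0


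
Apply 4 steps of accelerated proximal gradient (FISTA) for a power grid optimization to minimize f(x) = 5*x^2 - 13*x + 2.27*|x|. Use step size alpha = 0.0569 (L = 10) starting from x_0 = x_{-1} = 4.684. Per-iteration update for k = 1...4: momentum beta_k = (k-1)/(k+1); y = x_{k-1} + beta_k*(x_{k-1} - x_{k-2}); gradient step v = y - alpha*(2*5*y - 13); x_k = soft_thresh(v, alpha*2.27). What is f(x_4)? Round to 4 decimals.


FISTA on f(x) = 5*x^2 - 13*x + 2.27*|x|
L = 10, alpha = 0.0569
Iteration 1: beta = 0.0, y = 4.684 + 0.0*(4.684 - 4.684) = 4.684
  grad(y) = 33.84, v = y - alpha*grad = 2.7585
  prox(v) = soft_thresh(2.7585, 0.1292) = 2.6293
Iteration 2: beta = 0.3333, y = 2.6293 + 0.3333*(2.6293 - 4.684) = 1.9445
  grad(y) = 6.4445, v = y - alpha*grad = 1.5778
  prox(v) = soft_thresh(1.5778, 0.1292) = 1.4486
Iteration 3: beta = 0.5, y = 1.4486 + 0.5*(1.4486 - 2.6293) = 0.8582
  grad(y) = -4.4178, v = y - alpha*grad = 1.1096
  prox(v) = soft_thresh(1.1096, 0.1292) = 0.9804
Iteration 4: beta = 0.6, y = 0.9804 + 0.6*(0.9804 - 1.4486) = 0.6995
  grad(y) = -6.0047, v = y - alpha*grad = 1.0412
  prox(v) = soft_thresh(1.0412, 0.1292) = 0.912
f(x_4) = 5*0.912^2 - 13*0.912 + 2.27*|0.912| = -5.6271


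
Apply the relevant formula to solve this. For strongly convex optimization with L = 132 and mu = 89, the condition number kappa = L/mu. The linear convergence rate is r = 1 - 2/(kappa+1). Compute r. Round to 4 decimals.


Step 1: Compute the condition number.
kappa = L/mu = 132/89 = 1.4831
Step 2: Compute the convergence rate.
r = 1 - 2/(kappa + 1) = 1 - 2*mu/(L + mu) = (L - mu)/(L + mu) = 43/221 = 0.1946


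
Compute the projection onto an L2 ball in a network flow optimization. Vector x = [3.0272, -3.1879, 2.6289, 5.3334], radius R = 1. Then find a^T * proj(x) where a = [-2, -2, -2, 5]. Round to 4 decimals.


Step 1: Compute ||x|| (intermediates to 6 decimals).
||x|| = sqrt(3.0272^2 + (-3.1879)^2 + 2.6289^2 + 5.3334^2) = 7.39479
Step 2: Project.
Since ||x|| > R, scale = R/||x|| = 1/7.39479 = 0.13523, proj(x) = scale * x
proj(x) = [0.409368, -0.4311, 0.355506, 0.721236]
Step 3: Dot product.
a^T * proj(x) = -2*0.409368 - 2*(-0.4311) - 2*0.355506 + 5*0.721236 = 2.9386


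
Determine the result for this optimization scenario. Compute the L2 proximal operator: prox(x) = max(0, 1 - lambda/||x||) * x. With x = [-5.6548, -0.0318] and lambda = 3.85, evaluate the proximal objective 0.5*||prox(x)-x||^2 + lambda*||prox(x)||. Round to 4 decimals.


Step 1: Compute ||x||.
||x|| = 5.6549
Step 2: Compute scaling factor.
scale = max(0, 1 - 3.85/5.6549) = 0.3192
Step 3: prox(x) = [-1.8049, -0.0101]
||prox(x)|| = 1.8049
Step 4: Proximal objective.
0.5*||prox-x||^2 = 7.4113
lambda*||prox|| = 6.9489
Total = 14.3601


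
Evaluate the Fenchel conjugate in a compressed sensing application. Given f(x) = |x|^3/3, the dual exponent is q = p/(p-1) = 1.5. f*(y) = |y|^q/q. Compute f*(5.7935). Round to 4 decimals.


The conjugate exponent q satisfies 1/p + 1/q = 1.
p = 3, so q = 3/(3 - 1) = 1.5
|y|^q = 5.7935^1.5 = 13.9448
f*(5.7935) = 13.9448 / 1.5 = 9.2965


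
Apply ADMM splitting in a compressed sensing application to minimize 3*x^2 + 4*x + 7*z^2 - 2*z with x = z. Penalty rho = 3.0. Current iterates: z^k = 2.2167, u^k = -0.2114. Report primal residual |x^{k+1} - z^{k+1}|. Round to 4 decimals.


ADMM iteration with rho = 3.0, z^k = 2.2167, u^k = -0.2114
Step 1: x-update.
Minimize 3*x^2 + 4*x + (3.0/2)*(x - 2.2167 - 0.2114)^2
FOC: (2*3 + 3.0)*x = -4 + 3.0*(2.2167 + 0.2114)
x^{k+1} = 0.3649
Step 2: z-update.
Minimize 7*z^2 - 2*z + (3.0/2)*(0.3649 - z - 0.2114)^2
FOC: (2*7 + 3.0)*z = 2 + 3.0*(0.3649 - 0.2114)
z^{k+1} = 0.1447
Step 3: u-update.
u^{k+1} = -0.2114 + 0.3649 - 0.1447 = 0.0088
Step 4: Primal residual = |0.3649 - 0.1447| = 0.2202


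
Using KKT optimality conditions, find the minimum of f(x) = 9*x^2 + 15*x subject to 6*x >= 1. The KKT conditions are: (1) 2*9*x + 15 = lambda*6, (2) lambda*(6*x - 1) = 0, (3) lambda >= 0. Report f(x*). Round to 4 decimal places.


Step 1: Try lambda = 0 (constraint inactive).
x_unc = -15/(2*9) = -0.8333
Check: 6*-0.8333 = -4.9998 < 1 -- violated!
Step 2: Constraint must be active: 6*x = 1
x* = 1/6 = 0.1667 (rounded; the exact value 1/6 is used below)
lambda = (2*9*(1/6) + 15)/6 = 3.0
Step 3: Compute optimal value.
f(x*) = 9*(1/6)^2 + 15*(1/6) = 2.75


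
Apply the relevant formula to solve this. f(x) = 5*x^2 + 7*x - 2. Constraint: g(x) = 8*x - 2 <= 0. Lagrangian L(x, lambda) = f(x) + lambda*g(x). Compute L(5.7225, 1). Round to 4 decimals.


Step 1: Evaluate f(x).
f(5.7225) = 5*5.7225^2 + 7*5.7225 - 2 = 201.7925
Step 2: Evaluate g(x).
g(5.7225) = 8*5.7225 - 2 = 43.78
Step 3: Compute Lagrangian.
L = 201.7925 + 1*43.78 = 245.5725


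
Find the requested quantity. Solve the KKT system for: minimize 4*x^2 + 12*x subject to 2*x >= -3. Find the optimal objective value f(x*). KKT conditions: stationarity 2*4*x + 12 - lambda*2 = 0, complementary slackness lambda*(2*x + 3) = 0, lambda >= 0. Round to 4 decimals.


Step 1: Try lambda = 0 (constraint inactive).
Stationarity: 2*4*x + 12 = 0
x* = -12/(2*4) = -1.5
Check constraint: 2*-1.5 = -3.0 >= -3 -- satisfied.
Step 2: Compute optimal value.
f(x*) = 4*(-1.5)^2 + 12*(-1.5) = -9.0


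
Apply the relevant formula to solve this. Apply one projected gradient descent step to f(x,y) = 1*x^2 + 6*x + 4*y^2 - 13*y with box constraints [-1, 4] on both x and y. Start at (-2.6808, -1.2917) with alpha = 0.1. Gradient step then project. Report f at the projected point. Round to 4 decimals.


Step 1: Compute gradient at (-2.6808, -1.2917).
grad_x = 2*1*-2.6808 + 6 = 0.6384
grad_y = 2*4*-1.2917 - 13 = -23.3336
Step 2: Gradient step.
x_raw = -2.6808 - 0.1*0.6384 = -2.7446
y_raw = -1.2917 - 0.1*-23.3336 = 1.0417
Step 3: Project onto [-1, 4].
x_proj = clip(-2.7446) = -1.0
y_proj = clip(1.0417) = 1.0417
Step 4: Evaluate f.
f(-1.0, 1.0417) = -14.2014


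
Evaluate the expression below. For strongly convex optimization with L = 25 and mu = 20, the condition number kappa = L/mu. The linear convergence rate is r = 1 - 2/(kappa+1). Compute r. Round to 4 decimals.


Step 1: Compute the condition number.
kappa = L/mu = 25/20 = 1.25
Step 2: Compute the convergence rate.
r = 1 - 2/(kappa + 1) = 1 - 2*mu/(L + mu) = (L - mu)/(L + mu) = 5/45 = 0.1111


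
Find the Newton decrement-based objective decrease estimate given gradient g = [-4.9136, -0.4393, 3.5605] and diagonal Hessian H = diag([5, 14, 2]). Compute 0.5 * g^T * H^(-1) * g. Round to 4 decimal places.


Step 1: H is diagonal, so H^(-1) * g = [-0.9827, -0.0314, 1.7803].
Step 2: g^T H^(-1) g = sum_i g_i^2 / H_ii
  = (-4.9136)^2/5 + (-0.4393)^2/14 + (3.5605)^2/2
  = 4.8287 + 0.0138 + 6.3386 = 11.1811
Step 3: Objective decrease = 0.5 * g^T H^(-1) g = 5.5905


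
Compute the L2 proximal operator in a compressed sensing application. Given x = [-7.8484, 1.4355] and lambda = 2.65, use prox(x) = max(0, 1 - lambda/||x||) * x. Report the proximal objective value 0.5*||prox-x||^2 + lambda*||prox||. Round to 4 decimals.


Step 1: Compute ||x||.
||x|| = 7.9786
Step 2: Compute scaling factor.
scale = max(0, 1 - 2.65/7.9786) = 0.6679
Step 3: prox(x) = [-5.2416, 0.9587]
||prox(x)|| = 5.3286
Step 4: Proximal objective.
0.5*||prox-x||^2 = 3.5113
lambda*||prox|| = 14.1208
Total = 17.632


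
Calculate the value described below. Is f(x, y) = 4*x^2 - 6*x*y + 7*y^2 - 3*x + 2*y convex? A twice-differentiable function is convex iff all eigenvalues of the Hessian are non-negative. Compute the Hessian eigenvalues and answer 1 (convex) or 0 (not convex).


The Hessian of f(x,y) = 4*x^2 - 6*x*y + 7*y^2 - 3*x + 2*y is:
H = [[8, -6], [-6, 14]]
Trace = 8 + 14 = 22
Determinant = 8*14 - (-6)^2 = 76
Discriminant = (22)^2 - 4*76 = 180.0
Eigenvalues: lambda_1 = 4.2918, lambda_2 = 17.7082
The function is convex.

1


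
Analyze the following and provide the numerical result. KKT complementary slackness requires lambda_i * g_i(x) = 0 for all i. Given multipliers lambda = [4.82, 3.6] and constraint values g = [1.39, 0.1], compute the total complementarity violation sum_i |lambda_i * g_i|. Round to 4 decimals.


KKT complementary slackness check:
lambda_1 * g_1 = 4.82 * 1.39 = 6.6998
lambda_2 * g_2 = 3.6 * 0.1 = 0.36
Total violation = 6.6998 + 0.36 = 7.0598


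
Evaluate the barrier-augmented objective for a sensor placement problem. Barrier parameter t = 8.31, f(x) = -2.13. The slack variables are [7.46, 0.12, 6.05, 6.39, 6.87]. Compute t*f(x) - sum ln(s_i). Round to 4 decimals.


Step 1: Compute log-barrier.
ln values: [2.0096, -2.1203, 1.8001, 1.8547, 1.9272]
phi = -(2.0096 - 2.1203 + 1.8001 + 1.8547 + 1.9272) = -5.4712
Step 2: Compute augmented objective.
t*f(x) = 8.31*-2.13 = -17.7003
Total = -17.7003 - 5.4712 = -23.1715
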